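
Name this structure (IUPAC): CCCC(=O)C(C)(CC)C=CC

The longest chain bearing the carbonyl and the multiple bond is 8 carbons long (octane).
A ketone (C=O on an internal carbon) is the principal characteristic group, giving the suffix -one.
The chain contains a C=C double bond, so the unsaturation ending is -ene.
The numbering direction is chosen so that numbering from this end puts the carbonyl group at C-4 rather than C-5.
With this numbering: the carbonyl at C-4; the double bond between C-6 and C-7; an ethyl group at C-5; a methyl group at C-5.
The substituents are ordered alphabetically, ignoring any di-/tri- multipliers.
The name is 5-ethyl-5-methyloct-6-en-4-one.

5-ethyl-5-methyloct-6-en-4-one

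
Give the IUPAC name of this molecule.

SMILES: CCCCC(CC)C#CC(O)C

5-ethylnon-3-yn-2-ol

The longest carbon chain that includes the –OH group and the multiple bond has 9 carbons, so the parent hydride is nonane.
An alcohol (–OH) is the principal characteristic group, giving the suffix -ol.
A C≡C triple bond in the chain gives the infix -yne-.
Choose the numbering such that numbering from this end puts the hydroxyl group at C-2 rather than C-8.
That gives the hydroxyl at C-2; the triple bond between C-3 and C-4; an ethyl group at C-5.
The name is 5-ethylnon-3-yn-2-ol.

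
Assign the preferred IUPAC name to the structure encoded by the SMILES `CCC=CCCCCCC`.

The longest chain bearing the multiple bond is 10 carbons long (decane).
There is one C=C double bond, indicated by the ending -ene.
Choose the numbering such that numbering from this end puts the double bond at C-3 rather than C-7.
This places the double bond between C-3 and C-4.
The name is dec-3-ene.

dec-3-ene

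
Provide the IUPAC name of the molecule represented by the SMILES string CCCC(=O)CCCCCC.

Counting along the main chain through the carbonyl gives 10 carbons: the parent is decane.
The principal characteristic group is a ketone (C=O on an internal carbon), named with the suffix -one.
The numbering direction is chosen so that numbering from this end puts the carbonyl group at C-4 rather than C-7.
This places the carbonyl at C-4.
The name is decan-4-one.

decan-4-one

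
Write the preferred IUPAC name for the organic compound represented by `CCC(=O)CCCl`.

Counting along the main chain through the carbonyl gives 5 carbons: the parent is pentane.
A ketone (C=O on an internal carbon) is the principal characteristic group, giving the suffix -one.
Number the chain so that the substituent locant set {1} is lower than {5} at the first point of difference.
That gives the carbonyl at C-3; a chloro group at C-1.
Putting it together: 1-chloropentan-3-one.

1-chloropentan-3-one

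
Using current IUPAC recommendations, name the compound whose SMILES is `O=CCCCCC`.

hexanal

Counting along the main chain through the –CHO group gives 6 carbons: the parent is hexane.
The highest-priority functional group is an aldehyde (terminal –CHO), so the name ends in -al.
Choose the numbering such that the aldehyde carbon is C-1 by definition.
Assembling the pieces gives hexanal.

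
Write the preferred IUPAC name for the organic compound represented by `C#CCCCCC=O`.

The longest chain bearing the –CHO group and the multiple bond is 7 carbons long (heptane).
The principal characteristic group is an aldehyde (terminal –CHO), named with the suffix -al.
A C≡C triple bond in the chain gives the infix -yne-.
Choose the numbering such that the aldehyde carbon is C-1 by definition.
With this numbering: the triple bond between C-6 and C-7.
The name is hept-6-ynal.

hept-6-ynal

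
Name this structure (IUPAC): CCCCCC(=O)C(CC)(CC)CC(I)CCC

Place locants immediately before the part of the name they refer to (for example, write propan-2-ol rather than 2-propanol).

The longest carbon chain that includes the carbonyl has 12 carbons, so the parent hydride is dodecane.
The principal characteristic group is a ketone (C=O on an internal carbon), named with the suffix -one.
Number the chain so that numbering from this end puts the carbonyl group at C-6 rather than C-7.
That gives the carbonyl at C-6; two ethyl groups at C-7; an iodo group at C-9.
Prefixes are listed alphabetically: ethyl, iodo.
The name is 7,7-diethyl-9-iodododecan-6-one.

7,7-diethyl-9-iodododecan-6-one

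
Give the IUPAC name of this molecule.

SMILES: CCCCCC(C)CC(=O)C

The longest carbon chain that includes the carbonyl has 9 carbons, so the parent hydride is nonane.
A ketone (C=O on an internal carbon) is the principal characteristic group, giving the suffix -one.
Number the chain so that numbering from this end puts the carbonyl group at C-2 rather than C-8.
That gives the carbonyl at C-2; a methyl group at C-4.
Assembling the pieces gives 4-methylnonan-2-one.

4-methylnonan-2-one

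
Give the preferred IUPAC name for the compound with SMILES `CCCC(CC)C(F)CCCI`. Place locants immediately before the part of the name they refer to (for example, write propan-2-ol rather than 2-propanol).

The longest carbon chain is 8 atoms: the parent is octane.
The numbering direction is chosen so that the substituent locant set {1,4,5} is lower than {4,5,8} at the first point of difference.
That gives an ethyl group at C-5; a fluoro group at C-4; an iodo group at C-1.
Prefixes are listed alphabetically: ethyl, fluoro, iodo.
The name is 5-ethyl-4-fluoro-1-iodooctane.

5-ethyl-4-fluoro-1-iodooctane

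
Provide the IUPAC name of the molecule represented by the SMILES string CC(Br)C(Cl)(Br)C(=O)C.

The longest chain bearing the carbonyl is 5 carbons long (pentane).
A ketone (C=O on an internal carbon) is the principal characteristic group, giving the suffix -one.
Choose the numbering such that numbering from this end puts the carbonyl group at C-2 rather than C-4.
With this numbering: the carbonyl at C-2; bromo groups at C-3 and C-4; a chloro group at C-3.
Substituent prefixes are cited in alphabetical order (multiplying prefixes like di-/tri- are ignored for ordering).
Putting it together: 3,4-dibromo-3-chloropentan-2-one.

3,4-dibromo-3-chloropentan-2-one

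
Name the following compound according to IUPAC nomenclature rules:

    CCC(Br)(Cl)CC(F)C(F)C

The parent chain contains 7 carbons (heptane).
Number the chain so that the substituent locant set {2,3,5,5} is lower than {3,3,5,6} at the first point of difference.
That gives a bromo group at C-5; a chloro group at C-5; fluoro groups at C-2 and C-3.
The substituents are ordered alphabetically, ignoring any di-/tri- multipliers.
The name is 5-bromo-5-chloro-2,3-difluoroheptane.

5-bromo-5-chloro-2,3-difluoroheptane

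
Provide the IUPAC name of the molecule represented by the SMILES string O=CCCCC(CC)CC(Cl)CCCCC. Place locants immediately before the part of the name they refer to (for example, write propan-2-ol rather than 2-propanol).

The longest chain bearing the –CHO group is 12 carbons long (dodecane).
The principal characteristic group is an aldehyde (terminal –CHO), named with the suffix -al.
Choose the numbering such that the aldehyde carbon is C-1 by definition.
This places a chloro group at C-7; an ethyl group at C-5.
Substituent prefixes are cited in alphabetical order (multiplying prefixes like di-/tri- are ignored for ordering).
Putting it together: 7-chloro-5-ethyldodecanal.

7-chloro-5-ethyldodecanal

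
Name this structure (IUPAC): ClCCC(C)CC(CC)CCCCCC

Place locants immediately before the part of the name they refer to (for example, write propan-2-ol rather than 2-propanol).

1-chloro-5-ethyl-3-methylundecane

The longest carbon chain is 11 atoms: the parent is undecane.
The numbering direction is chosen so that the substituent locant set {1,3,5} is lower than {7,9,11} at the first point of difference.
With this numbering: a chloro group at C-1; an ethyl group at C-5; a methyl group at C-3.
Substituent prefixes are cited in alphabetical order (multiplying prefixes like di-/tri- are ignored for ordering).
Assembling the pieces gives 1-chloro-5-ethyl-3-methylundecane.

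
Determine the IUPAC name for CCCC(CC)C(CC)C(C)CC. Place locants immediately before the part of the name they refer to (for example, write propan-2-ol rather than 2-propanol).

The longest carbon chain is 8 atoms: the parent is octane.
The numbering direction is chosen so that the substituent locant set {3,4,5} is lower than {4,5,6} at the first point of difference.
This places ethyl groups at C-4 and C-5; a methyl group at C-3.
Substituent prefixes are cited in alphabetical order (multiplying prefixes like di-/tri- are ignored for ordering).
Assembling the pieces gives 4,5-diethyl-3-methyloctane.

4,5-diethyl-3-methyloctane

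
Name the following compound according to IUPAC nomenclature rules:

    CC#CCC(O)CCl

Counting along the main chain through the –OH group and the multiple bond gives 6 carbons: the parent is hexane.
The highest-priority functional group is an alcohol (–OH), so the name ends in -ol.
There is one C≡C triple bond, indicated by the ending -yne.
Choose the numbering such that numbering from this end puts the hydroxyl group at C-2 rather than C-5.
That gives the hydroxyl at C-2; the triple bond between C-4 and C-5; a chloro group at C-1.
Assembling the pieces gives 1-chlorohex-4-yn-2-ol.

1-chlorohex-4-yn-2-ol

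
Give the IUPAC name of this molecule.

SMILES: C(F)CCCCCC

1-fluoroheptane

The longest continuous carbon chain has 7 atoms, so the parent hydride is heptane.
Choose the numbering such that the substituent locant set {1} is lower than {7} at the first point of difference.
With this numbering: a fluoro group at C-1.
Assembling the pieces gives 1-fluoroheptane.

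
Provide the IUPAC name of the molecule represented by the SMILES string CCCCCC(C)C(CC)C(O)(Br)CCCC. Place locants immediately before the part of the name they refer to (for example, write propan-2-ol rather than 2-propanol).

Counting along the main chain through the –OH group gives 12 carbons: the parent is dodecane.
The principal characteristic group is an alcohol (–OH), named with the suffix -ol.
Choose the numbering such that numbering from this end puts the hydroxyl group at C-5 rather than C-8.
With this numbering: the hydroxyl at C-5; a bromo group at C-5; an ethyl group at C-6; a methyl group at C-7.
Prefixes are listed alphabetically: bromo, ethyl, methyl.
Assembling the pieces gives 5-bromo-6-ethyl-7-methyldodecan-5-ol.

5-bromo-6-ethyl-7-methyldodecan-5-ol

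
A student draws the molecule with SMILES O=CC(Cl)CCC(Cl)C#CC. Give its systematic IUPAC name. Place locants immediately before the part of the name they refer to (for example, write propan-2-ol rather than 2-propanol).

The longest chain bearing the –CHO group and the multiple bond is 8 carbons long (octane).
The principal characteristic group is an aldehyde (terminal –CHO), named with the suffix -al.
The chain contains a C≡C triple bond, so the unsaturation ending is -yne.
The numbering direction is chosen so that the aldehyde carbon is C-1 by definition.
With this numbering: the triple bond between C-6 and C-7; chloro groups at C-2 and C-5.
Putting it together: 2,5-dichlorooct-6-ynal.

2,5-dichlorooct-6-ynal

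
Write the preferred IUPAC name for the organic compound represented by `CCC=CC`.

pent-2-ene

Counting along the main chain through the multiple bond gives 5 carbons: the parent is pentane.
A C=C double bond in the chain gives the infix -ene-.
Choose the numbering such that numbering from this end puts the double bond at C-2 rather than C-3.
With this numbering: the double bond between C-2 and C-3.
The name is pent-2-ene.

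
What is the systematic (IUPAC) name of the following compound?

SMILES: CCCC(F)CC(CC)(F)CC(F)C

4-ethyl-2,4,6-trifluorononane

The longest continuous carbon chain has 9 atoms, so the parent hydride is nonane.
Number the chain so that the substituent locant set {2,4,4,6} is lower than {4,6,6,8} at the first point of difference.
This places an ethyl group at C-4; fluoro groups at C-2 and C-4 and C-6.
The substituents are ordered alphabetically, ignoring any di-/tri- multipliers.
The name is 4-ethyl-2,4,6-trifluorononane.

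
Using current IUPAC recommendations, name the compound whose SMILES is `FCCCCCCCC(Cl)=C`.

2-chloro-9-fluoronon-1-ene

Counting along the main chain through the multiple bond gives 9 carbons: the parent is nonane.
A C=C double bond in the chain gives the infix -ene-.
Choose the numbering such that numbering from this end puts the double bond at C-1 rather than C-8.
That gives the double bond between C-1 and C-2; a chloro group at C-2; a fluoro group at C-9.
Substituent prefixes are cited in alphabetical order (multiplying prefixes like di-/tri- are ignored for ordering).
The name is 2-chloro-9-fluoronon-1-ene.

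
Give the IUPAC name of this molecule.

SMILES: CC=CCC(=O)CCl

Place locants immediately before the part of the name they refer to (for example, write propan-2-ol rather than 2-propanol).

The longest carbon chain that includes the carbonyl and the multiple bond has 6 carbons, so the parent hydride is hexane.
The highest-priority functional group is a ketone (C=O on an internal carbon), so the name ends in -one.
The chain contains a C=C double bond, so the unsaturation ending is -ene.
Number the chain so that numbering from this end puts the carbonyl group at C-2 rather than C-5.
This places the carbonyl at C-2; the double bond between C-4 and C-5; a chloro group at C-1.
The name is 1-chlorohex-4-en-2-one.

1-chlorohex-4-en-2-one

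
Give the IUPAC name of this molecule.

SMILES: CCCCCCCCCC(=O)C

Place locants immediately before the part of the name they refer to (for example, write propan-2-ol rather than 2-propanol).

The longest chain bearing the carbonyl is 11 carbons long (undecane).
The highest-priority functional group is a ketone (C=O on an internal carbon), so the name ends in -one.
Choose the numbering such that numbering from this end puts the carbonyl group at C-2 rather than C-10.
This places the carbonyl at C-2.
Assembling the pieces gives undecan-2-one.

undecan-2-one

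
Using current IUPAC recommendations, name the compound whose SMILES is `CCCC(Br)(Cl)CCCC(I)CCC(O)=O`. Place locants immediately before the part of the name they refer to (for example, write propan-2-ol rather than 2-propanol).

8-bromo-8-chloro-4-iodoundecanoic acid

Counting along the main chain through the –COOH group gives 11 carbons: the parent is undecane.
A carboxylic acid (terminal –COOH) is the principal characteristic group, giving the suffix -oic acid.
The numbering direction is chosen so that the carboxylic acid carbon is C-1 by definition.
That gives a bromo group at C-8; a chloro group at C-8; an iodo group at C-4.
Prefixes are listed alphabetically: bromo, chloro, iodo.
The name is 8-bromo-8-chloro-4-iodoundecanoic acid.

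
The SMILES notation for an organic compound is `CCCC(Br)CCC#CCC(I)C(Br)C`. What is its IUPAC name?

2,9-dibromo-3-iodododec-5-yne

Counting along the main chain through the multiple bond gives 12 carbons: the parent is dodecane.
The chain contains a C≡C triple bond, so the unsaturation ending is -yne.
Number the chain so that numbering from this end puts the triple bond at C-5 rather than C-7.
That gives the triple bond between C-5 and C-6; bromo groups at C-2 and C-9; an iodo group at C-3.
The substituents are ordered alphabetically, ignoring any di-/tri- multipliers.
Putting it together: 2,9-dibromo-3-iodododec-5-yne.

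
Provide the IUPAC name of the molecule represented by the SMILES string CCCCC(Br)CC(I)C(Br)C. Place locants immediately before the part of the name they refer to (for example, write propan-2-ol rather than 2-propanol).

2,5-dibromo-3-iodononane

The parent chain contains 9 carbons (nonane).
Choose the numbering such that the substituent locant set {2,3,5} is lower than {5,7,8} at the first point of difference.
With this numbering: bromo groups at C-2 and C-5; an iodo group at C-3.
The substituents are ordered alphabetically, ignoring any di-/tri- multipliers.
The name is 2,5-dibromo-3-iodononane.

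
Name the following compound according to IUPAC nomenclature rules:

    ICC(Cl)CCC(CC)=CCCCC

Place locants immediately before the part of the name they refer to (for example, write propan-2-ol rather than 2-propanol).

2-chloro-5-ethyl-1-iododec-5-ene

The longest carbon chain that includes the multiple bond has 10 carbons, so the parent hydride is decane.
The chain contains a C=C double bond, so the unsaturation ending is -ene.
The numbering direction is chosen so that the substituent locant set {1,2,5} is lower than {6,9,10} at the first point of difference.
With this numbering: the double bond between C-5 and C-6; a chloro group at C-2; an ethyl group at C-5; an iodo group at C-1.
Substituent prefixes are cited in alphabetical order (multiplying prefixes like di-/tri- are ignored for ordering).
Putting it together: 2-chloro-5-ethyl-1-iododec-5-ene.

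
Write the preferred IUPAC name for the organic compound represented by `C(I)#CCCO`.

Counting along the main chain through the –OH group and the multiple bond gives 4 carbons: the parent is butane.
The principal characteristic group is an alcohol (–OH), named with the suffix -ol.
There is one C≡C triple bond, indicated by the ending -yne.
Choose the numbering such that numbering from this end puts the hydroxyl group at C-1 rather than C-4.
This places the hydroxyl at C-1; the triple bond between C-3 and C-4; an iodo group at C-4.
Assembling the pieces gives 4-iodobut-3-yn-1-ol.

4-iodobut-3-yn-1-ol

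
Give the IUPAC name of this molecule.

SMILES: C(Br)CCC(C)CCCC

1-bromo-4-methyloctane

The parent chain contains 8 carbons (octane).
Number the chain so that the substituent locant set {1,4} is lower than {5,8} at the first point of difference.
That gives a bromo group at C-1; a methyl group at C-4.
The substituents are ordered alphabetically, ignoring any di-/tri- multipliers.
Assembling the pieces gives 1-bromo-4-methyloctane.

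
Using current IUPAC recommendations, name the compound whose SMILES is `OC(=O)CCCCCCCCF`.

9-fluorononanoic acid

Counting along the main chain through the –COOH group gives 9 carbons: the parent is nonane.
The principal characteristic group is a carboxylic acid (terminal –COOH), named with the suffix -oic acid.
The numbering direction is chosen so that the carboxylic acid carbon is C-1 by definition.
With this numbering: a fluoro group at C-9.
The name is 9-fluorononanoic acid.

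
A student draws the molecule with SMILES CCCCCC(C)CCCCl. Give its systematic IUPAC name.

1-chloro-4-methylnonane

The longest carbon chain is 9 atoms: the parent is nonane.
Number the chain so that the substituent locant set {1,4} is lower than {6,9} at the first point of difference.
This places a chloro group at C-1; a methyl group at C-4.
The substituents are ordered alphabetically, ignoring any di-/tri- multipliers.
Putting it together: 1-chloro-4-methylnonane.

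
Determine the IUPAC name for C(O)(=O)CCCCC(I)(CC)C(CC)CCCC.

The longest chain bearing the –COOH group is 11 carbons long (undecane).
The principal characteristic group is a carboxylic acid (terminal –COOH), named with the suffix -oic acid.
Number the chain so that the carboxylic acid carbon is C-1 by definition.
With this numbering: ethyl groups at C-6 and C-7; an iodo group at C-6.
The substituents are ordered alphabetically, ignoring any di-/tri- multipliers.
Putting it together: 6,7-diethyl-6-iodoundecanoic acid.

6,7-diethyl-6-iodoundecanoic acid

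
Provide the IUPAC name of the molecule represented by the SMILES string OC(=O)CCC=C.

pent-4-enoic acid

The longest chain bearing the –COOH group and the multiple bond is 5 carbons long (pentane).
A carboxylic acid (terminal –COOH) is the principal characteristic group, giving the suffix -oic acid.
The chain contains a C=C double bond, so the unsaturation ending is -ene.
Choose the numbering such that the carboxylic acid carbon is C-1 by definition.
This places the double bond between C-4 and C-5.
Putting it together: pent-4-enoic acid.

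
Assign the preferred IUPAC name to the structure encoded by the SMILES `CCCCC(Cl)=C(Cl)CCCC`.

5,6-dichlorodec-5-ene

The longest carbon chain that includes the multiple bond has 10 carbons, so the parent hydride is decane.
A C=C double bond in the chain gives the infix -ene-.
Both numbering directions give the same locant set; either may be used.
This places the double bond between C-5 and C-6; chloro groups at C-5 and C-6.
The name is 5,6-dichlorodec-5-ene.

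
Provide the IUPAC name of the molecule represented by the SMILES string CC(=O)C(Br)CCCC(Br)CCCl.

The longest carbon chain that includes the carbonyl has 9 carbons, so the parent hydride is nonane.
A ketone (C=O on an internal carbon) is the principal characteristic group, giving the suffix -one.
The numbering direction is chosen so that numbering from this end puts the carbonyl group at C-2 rather than C-8.
With this numbering: the carbonyl at C-2; bromo groups at C-3 and C-7; a chloro group at C-9.
The substituents are ordered alphabetically, ignoring any di-/tri- multipliers.
Putting it together: 3,7-dibromo-9-chlorononan-2-one.

3,7-dibromo-9-chlorononan-2-one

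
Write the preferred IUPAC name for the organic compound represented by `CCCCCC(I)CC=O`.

3-iodooctanal

Counting along the main chain through the –CHO group gives 8 carbons: the parent is octane.
An aldehyde (terminal –CHO) is the principal characteristic group, giving the suffix -al.
Choose the numbering such that the aldehyde carbon is C-1 by definition.
That gives an iodo group at C-3.
Assembling the pieces gives 3-iodooctanal.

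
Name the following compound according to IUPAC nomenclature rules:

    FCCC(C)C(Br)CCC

4-bromo-1-fluoro-3-methylheptane

The longest carbon chain is 7 atoms: the parent is heptane.
The numbering direction is chosen so that the substituent locant set {1,3,4} is lower than {4,5,7} at the first point of difference.
That gives a bromo group at C-4; a fluoro group at C-1; a methyl group at C-3.
Substituent prefixes are cited in alphabetical order (multiplying prefixes like di-/tri- are ignored for ordering).
Assembling the pieces gives 4-bromo-1-fluoro-3-methylheptane.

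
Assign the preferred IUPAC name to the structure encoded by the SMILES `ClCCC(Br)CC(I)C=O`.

4-bromo-6-chloro-2-iodohexanal

The longest carbon chain that includes the –CHO group has 6 carbons, so the parent hydride is hexane.
An aldehyde (terminal –CHO) is the principal characteristic group, giving the suffix -al.
The numbering direction is chosen so that the aldehyde carbon is C-1 by definition.
This places a bromo group at C-4; a chloro group at C-6; an iodo group at C-2.
Prefixes are listed alphabetically: bromo, chloro, iodo.
Assembling the pieces gives 4-bromo-6-chloro-2-iodohexanal.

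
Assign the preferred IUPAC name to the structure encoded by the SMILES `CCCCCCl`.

The longest carbon chain is 5 atoms: the parent is pentane.
Number the chain so that the substituent locant set {1} is lower than {5} at the first point of difference.
With this numbering: a chloro group at C-1.
Putting it together: 1-chloropentane.

1-chloropentane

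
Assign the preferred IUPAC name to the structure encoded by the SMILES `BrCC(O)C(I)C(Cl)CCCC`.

The longest carbon chain that includes the –OH group has 8 carbons, so the parent hydride is octane.
The highest-priority functional group is an alcohol (–OH), so the name ends in -ol.
The numbering direction is chosen so that numbering from this end puts the hydroxyl group at C-2 rather than C-7.
This places the hydroxyl at C-2; a bromo group at C-1; a chloro group at C-4; an iodo group at C-3.
Prefixes are listed alphabetically: bromo, chloro, iodo.
Assembling the pieces gives 1-bromo-4-chloro-3-iodooctan-2-ol.

1-bromo-4-chloro-3-iodooctan-2-ol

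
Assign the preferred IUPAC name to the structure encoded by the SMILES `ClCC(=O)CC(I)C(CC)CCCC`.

1-chloro-5-ethyl-4-iodononan-2-one

The longest chain bearing the carbonyl is 9 carbons long (nonane).
The principal characteristic group is a ketone (C=O on an internal carbon), named with the suffix -one.
Choose the numbering such that numbering from this end puts the carbonyl group at C-2 rather than C-8.
This places the carbonyl at C-2; a chloro group at C-1; an ethyl group at C-5; an iodo group at C-4.
The substituents are ordered alphabetically, ignoring any di-/tri- multipliers.
Putting it together: 1-chloro-5-ethyl-4-iodononan-2-one.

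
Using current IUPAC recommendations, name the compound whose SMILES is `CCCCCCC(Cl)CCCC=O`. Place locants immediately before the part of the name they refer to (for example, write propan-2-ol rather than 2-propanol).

The longest chain bearing the –CHO group is 11 carbons long (undecane).
An aldehyde (terminal –CHO) is the principal characteristic group, giving the suffix -al.
The numbering direction is chosen so that the aldehyde carbon is C-1 by definition.
This places a chloro group at C-5.
The name is 5-chloroundecanal.

5-chloroundecanal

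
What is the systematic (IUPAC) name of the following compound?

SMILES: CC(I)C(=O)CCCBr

6-bromo-2-iodohexan-3-one

The longest chain bearing the carbonyl is 6 carbons long (hexane).
The principal characteristic group is a ketone (C=O on an internal carbon), named with the suffix -one.
The numbering direction is chosen so that numbering from this end puts the carbonyl group at C-3 rather than C-4.
With this numbering: the carbonyl at C-3; a bromo group at C-6; an iodo group at C-2.
Substituent prefixes are cited in alphabetical order (multiplying prefixes like di-/tri- are ignored for ordering).
The name is 6-bromo-2-iodohexan-3-one.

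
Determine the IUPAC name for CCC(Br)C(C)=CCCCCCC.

Counting along the main chain through the multiple bond gives 11 carbons: the parent is undecane.
A C=C double bond in the chain gives the infix -ene-.
Number the chain so that numbering from this end puts the double bond at C-4 rather than C-7.
This places the double bond between C-4 and C-5; a bromo group at C-3; a methyl group at C-4.
Prefixes are listed alphabetically: bromo, methyl.
The name is 3-bromo-4-methylundec-4-ene.

3-bromo-4-methylundec-4-ene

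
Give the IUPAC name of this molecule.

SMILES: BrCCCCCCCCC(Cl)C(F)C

1-bromo-9-chloro-10-fluoroundecane

The parent chain contains 11 carbons (undecane).
Number the chain so that the substituent locant set {1,9,10} is lower than {2,3,11} at the first point of difference.
With this numbering: a bromo group at C-1; a chloro group at C-9; a fluoro group at C-10.
Prefixes are listed alphabetically: bromo, chloro, fluoro.
Putting it together: 1-bromo-9-chloro-10-fluoroundecane.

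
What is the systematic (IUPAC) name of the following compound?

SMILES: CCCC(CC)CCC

4-ethylheptane

The longest carbon chain is 7 atoms: the parent is heptane.
Numbering from either end gives identical locants here.
This places an ethyl group at C-4.
The name is 4-ethylheptane.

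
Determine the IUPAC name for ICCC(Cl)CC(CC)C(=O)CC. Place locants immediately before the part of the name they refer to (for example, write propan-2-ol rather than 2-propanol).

The longest chain bearing the carbonyl is 8 carbons long (octane).
A ketone (C=O on an internal carbon) is the principal characteristic group, giving the suffix -one.
The numbering direction is chosen so that numbering from this end puts the carbonyl group at C-3 rather than C-6.
That gives the carbonyl at C-3; a chloro group at C-6; an ethyl group at C-4; an iodo group at C-8.
The substituents are ordered alphabetically, ignoring any di-/tri- multipliers.
The name is 6-chloro-4-ethyl-8-iodooctan-3-one.

6-chloro-4-ethyl-8-iodooctan-3-one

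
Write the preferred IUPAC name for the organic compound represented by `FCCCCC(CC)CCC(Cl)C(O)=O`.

2-chloro-5-ethyl-9-fluorononanoic acid

The longest chain bearing the –COOH group is 9 carbons long (nonane).
The principal characteristic group is a carboxylic acid (terminal –COOH), named with the suffix -oic acid.
Choose the numbering such that the carboxylic acid carbon is C-1 by definition.
That gives a chloro group at C-2; an ethyl group at C-5; a fluoro group at C-9.
Prefixes are listed alphabetically: chloro, ethyl, fluoro.
Putting it together: 2-chloro-5-ethyl-9-fluorononanoic acid.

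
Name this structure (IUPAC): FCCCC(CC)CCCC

4-ethyl-1-fluorooctane

The longest continuous carbon chain has 8 atoms, so the parent hydride is octane.
Choose the numbering such that the substituent locant set {1,4} is lower than {5,8} at the first point of difference.
This places an ethyl group at C-4; a fluoro group at C-1.
Prefixes are listed alphabetically: ethyl, fluoro.
The name is 4-ethyl-1-fluorooctane.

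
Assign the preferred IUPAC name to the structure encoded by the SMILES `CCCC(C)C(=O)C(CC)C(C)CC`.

Counting along the main chain through the carbonyl gives 9 carbons: the parent is nonane.
The principal characteristic group is a ketone (C=O on an internal carbon), named with the suffix -one.
Choose the numbering such that the substituent locant set {3,4,6} is lower than {4,6,7} at the first point of difference.
With this numbering: the carbonyl at C-5; an ethyl group at C-4; methyl groups at C-3 and C-6.
The substituents are ordered alphabetically, ignoring any di-/tri- multipliers.
The name is 4-ethyl-3,6-dimethylnonan-5-one.

4-ethyl-3,6-dimethylnonan-5-one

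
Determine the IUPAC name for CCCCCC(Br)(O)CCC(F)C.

5-bromo-2-fluorodecan-5-ol

The longest chain bearing the –OH group is 10 carbons long (decane).
An alcohol (–OH) is the principal characteristic group, giving the suffix -ol.
Choose the numbering such that numbering from this end puts the hydroxyl group at C-5 rather than C-6.
With this numbering: the hydroxyl at C-5; a bromo group at C-5; a fluoro group at C-2.
Substituent prefixes are cited in alphabetical order (multiplying prefixes like di-/tri- are ignored for ordering).
Assembling the pieces gives 5-bromo-2-fluorodecan-5-ol.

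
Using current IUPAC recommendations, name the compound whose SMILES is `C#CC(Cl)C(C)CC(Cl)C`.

The longest carbon chain that includes the multiple bond has 7 carbons, so the parent hydride is heptane.
A C≡C triple bond in the chain gives the infix -yne-.
Number the chain so that numbering from this end puts the triple bond at C-1 rather than C-6.
With this numbering: the triple bond between C-1 and C-2; chloro groups at C-3 and C-6; a methyl group at C-4.
Prefixes are listed alphabetically: chloro, methyl.
Assembling the pieces gives 3,6-dichloro-4-methylhept-1-yne.

3,6-dichloro-4-methylhept-1-yne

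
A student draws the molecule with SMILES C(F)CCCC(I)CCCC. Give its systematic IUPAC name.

1-fluoro-5-iodononane

The parent chain contains 9 carbons (nonane).
Choose the numbering such that the substituent locant set {1,5} is lower than {5,9} at the first point of difference.
That gives a fluoro group at C-1; an iodo group at C-5.
Substituent prefixes are cited in alphabetical order (multiplying prefixes like di-/tri- are ignored for ordering).
The name is 1-fluoro-5-iodononane.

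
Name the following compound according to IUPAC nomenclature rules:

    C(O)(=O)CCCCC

The longest carbon chain that includes the –COOH group has 6 carbons, so the parent hydride is hexane.
The principal characteristic group is a carboxylic acid (terminal –COOH), named with the suffix -oic acid.
Number the chain so that the carboxylic acid carbon is C-1 by definition.
The name is hexanoic acid.

hexanoic acid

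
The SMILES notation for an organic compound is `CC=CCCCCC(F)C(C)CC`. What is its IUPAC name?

8-fluoro-9-methylundec-2-ene

The longest carbon chain that includes the multiple bond has 11 carbons, so the parent hydride is undecane.
The chain contains a C=C double bond, so the unsaturation ending is -ene.
Choose the numbering such that numbering from this end puts the double bond at C-2 rather than C-9.
With this numbering: the double bond between C-2 and C-3; a fluoro group at C-8; a methyl group at C-9.
Substituent prefixes are cited in alphabetical order (multiplying prefixes like di-/tri- are ignored for ordering).
Putting it together: 8-fluoro-9-methylundec-2-ene.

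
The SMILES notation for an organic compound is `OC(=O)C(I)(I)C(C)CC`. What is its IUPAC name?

2,2-diiodo-3-methylpentanoic acid

Counting along the main chain through the –COOH group gives 5 carbons: the parent is pentane.
The highest-priority functional group is a carboxylic acid (terminal –COOH), so the name ends in -oic acid.
The numbering direction is chosen so that the carboxylic acid carbon is C-1 by definition.
This places two iodo groups at C-2; a methyl group at C-3.
Prefixes are listed alphabetically: iodo, methyl.
Assembling the pieces gives 2,2-diiodo-3-methylpentanoic acid.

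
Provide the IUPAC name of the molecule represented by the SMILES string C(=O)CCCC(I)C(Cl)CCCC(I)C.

Counting along the main chain through the –CHO group gives 11 carbons: the parent is undecane.
The highest-priority functional group is an aldehyde (terminal –CHO), so the name ends in -al.
Choose the numbering such that the aldehyde carbon is C-1 by definition.
That gives a chloro group at C-6; iodo groups at C-5 and C-10.
Substituent prefixes are cited in alphabetical order (multiplying prefixes like di-/tri- are ignored for ordering).
Putting it together: 6-chloro-5,10-diiodoundecanal.

6-chloro-5,10-diiodoundecanal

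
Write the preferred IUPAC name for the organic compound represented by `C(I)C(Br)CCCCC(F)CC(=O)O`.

The longest carbon chain that includes the –COOH group has 9 carbons, so the parent hydride is nonane.
The highest-priority functional group is a carboxylic acid (terminal –COOH), so the name ends in -oic acid.
Number the chain so that the carboxylic acid carbon is C-1 by definition.
With this numbering: a bromo group at C-8; a fluoro group at C-3; an iodo group at C-9.
Substituent prefixes are cited in alphabetical order (multiplying prefixes like di-/tri- are ignored for ordering).
The name is 8-bromo-3-fluoro-9-iodononanoic acid.

8-bromo-3-fluoro-9-iodononanoic acid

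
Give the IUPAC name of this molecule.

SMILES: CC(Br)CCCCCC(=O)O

7-bromooctanoic acid

The longest carbon chain that includes the –COOH group has 8 carbons, so the parent hydride is octane.
The highest-priority functional group is a carboxylic acid (terminal –COOH), so the name ends in -oic acid.
Number the chain so that the carboxylic acid carbon is C-1 by definition.
That gives a bromo group at C-7.
Assembling the pieces gives 7-bromooctanoic acid.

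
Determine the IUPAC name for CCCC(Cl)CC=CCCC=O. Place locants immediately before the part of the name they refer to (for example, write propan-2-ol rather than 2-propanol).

The longest carbon chain that includes the –CHO group and the multiple bond has 10 carbons, so the parent hydride is decane.
The highest-priority functional group is an aldehyde (terminal –CHO), so the name ends in -al.
There is one C=C double bond, indicated by the ending -ene.
Number the chain so that the aldehyde carbon is C-1 by definition.
This places the double bond between C-4 and C-5; a chloro group at C-7.
The name is 7-chlorodec-4-enal.

7-chlorodec-4-enal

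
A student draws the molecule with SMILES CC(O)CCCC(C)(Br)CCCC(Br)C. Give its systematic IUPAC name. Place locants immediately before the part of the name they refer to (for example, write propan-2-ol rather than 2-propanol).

The longest chain bearing the –OH group is 11 carbons long (undecane).
The principal characteristic group is an alcohol (–OH), named with the suffix -ol.
Choose the numbering such that numbering from this end puts the hydroxyl group at C-2 rather than C-10.
With this numbering: the hydroxyl at C-2; bromo groups at C-6 and C-10; a methyl group at C-6.
The substituents are ordered alphabetically, ignoring any di-/tri- multipliers.
The name is 6,10-dibromo-6-methylundecan-2-ol.

6,10-dibromo-6-methylundecan-2-ol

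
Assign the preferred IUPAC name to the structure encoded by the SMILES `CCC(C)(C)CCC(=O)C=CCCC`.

The longest chain bearing the carbonyl and the multiple bond is 11 carbons long (undecane).
The principal characteristic group is a ketone (C=O on an internal carbon), named with the suffix -one.
There is one C=C double bond, indicated by the ending -ene.
Choose the numbering such that numbering from this end puts the double bond at C-4 rather than C-7.
That gives the carbonyl at C-6; the double bond between C-4 and C-5; two methyl groups at C-9.
The name is 9,9-dimethylundec-4-en-6-one.

9,9-dimethylundec-4-en-6-one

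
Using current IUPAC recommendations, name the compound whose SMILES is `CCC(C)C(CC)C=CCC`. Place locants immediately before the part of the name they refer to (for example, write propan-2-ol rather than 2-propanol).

The longest chain bearing the multiple bond is 8 carbons long (octane).
There is one C=C double bond, indicated by the ending -ene.
Choose the numbering such that numbering from this end puts the double bond at C-3 rather than C-5.
That gives the double bond between C-3 and C-4; an ethyl group at C-5; a methyl group at C-6.
The substituents are ordered alphabetically, ignoring any di-/tri- multipliers.
The name is 5-ethyl-6-methyloct-3-ene.

5-ethyl-6-methyloct-3-ene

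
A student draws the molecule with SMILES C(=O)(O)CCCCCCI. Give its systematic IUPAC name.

The longest carbon chain that includes the –COOH group has 7 carbons, so the parent hydride is heptane.
A carboxylic acid (terminal –COOH) is the principal characteristic group, giving the suffix -oic acid.
Choose the numbering such that the carboxylic acid carbon is C-1 by definition.
With this numbering: an iodo group at C-7.
The name is 7-iodoheptanoic acid.

7-iodoheptanoic acid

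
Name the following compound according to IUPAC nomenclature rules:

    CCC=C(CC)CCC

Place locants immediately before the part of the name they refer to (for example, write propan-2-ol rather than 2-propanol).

4-ethylhept-3-ene

Counting along the main chain through the multiple bond gives 7 carbons: the parent is heptane.
The chain contains a C=C double bond, so the unsaturation ending is -ene.
Choose the numbering such that numbering from this end puts the double bond at C-3 rather than C-4.
That gives the double bond between C-3 and C-4; an ethyl group at C-4.
Assembling the pieces gives 4-ethylhept-3-ene.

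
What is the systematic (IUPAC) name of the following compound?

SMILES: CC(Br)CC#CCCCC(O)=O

8-bromonon-5-ynoic acid

Counting along the main chain through the –COOH group and the multiple bond gives 9 carbons: the parent is nonane.
The highest-priority functional group is a carboxylic acid (terminal –COOH), so the name ends in -oic acid.
The chain contains a C≡C triple bond, so the unsaturation ending is -yne.
The numbering direction is chosen so that the carboxylic acid carbon is C-1 by definition.
This places the triple bond between C-5 and C-6; a bromo group at C-8.
Putting it together: 8-bromonon-5-ynoic acid.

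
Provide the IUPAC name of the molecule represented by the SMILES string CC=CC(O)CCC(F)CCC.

7-fluorodec-2-en-4-ol

The longest carbon chain that includes the –OH group and the multiple bond has 10 carbons, so the parent hydride is decane.
The principal characteristic group is an alcohol (–OH), named with the suffix -ol.
There is one C=C double bond, indicated by the ending -ene.
Number the chain so that numbering from this end puts the hydroxyl group at C-4 rather than C-7.
This places the hydroxyl at C-4; the double bond between C-2 and C-3; a fluoro group at C-7.
Putting it together: 7-fluorodec-2-en-4-ol.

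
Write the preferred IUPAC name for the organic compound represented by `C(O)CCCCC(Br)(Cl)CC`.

6-bromo-6-chlorooctan-1-ol

The longest chain bearing the –OH group is 8 carbons long (octane).
An alcohol (–OH) is the principal characteristic group, giving the suffix -ol.
Choose the numbering such that numbering from this end puts the hydroxyl group at C-1 rather than C-8.
That gives the hydroxyl at C-1; a bromo group at C-6; a chloro group at C-6.
Prefixes are listed alphabetically: bromo, chloro.
The name is 6-bromo-6-chlorooctan-1-ol.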